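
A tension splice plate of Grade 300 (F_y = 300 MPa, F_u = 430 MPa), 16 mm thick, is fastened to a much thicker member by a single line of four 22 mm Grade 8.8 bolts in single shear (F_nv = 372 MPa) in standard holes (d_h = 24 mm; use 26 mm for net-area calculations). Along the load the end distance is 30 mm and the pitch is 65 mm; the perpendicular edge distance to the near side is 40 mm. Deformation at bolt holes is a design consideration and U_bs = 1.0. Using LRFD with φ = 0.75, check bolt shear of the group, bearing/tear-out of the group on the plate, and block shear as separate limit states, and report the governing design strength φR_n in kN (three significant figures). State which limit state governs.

424 kN (bolt shear governs)

Bolt shear: A_b = π·22²/4 = 380.1 mm²; R_n = 372 × 380.1 × 4 × 1 / 1000 = 565.6 kN → 0.75 × 565.6 = 424 kN.
Bearing: edge l_c = 18, r_n = 148.6 kN; interior l_c = 41, r_n = 338.5 kN; R_n = 148.6 + 3·338.5 = 1164 kN → 873 kN.
Block shear: A_gv = 3600, A_nv = 2144, A_nt = 432 mm²; R_n = min(0.6F_uA_nv, 0.6F_yA_gv) + U_bs·F_u·A_nt = 738.9 kN → 554 kN.
Bolt shear governs: 424 kN.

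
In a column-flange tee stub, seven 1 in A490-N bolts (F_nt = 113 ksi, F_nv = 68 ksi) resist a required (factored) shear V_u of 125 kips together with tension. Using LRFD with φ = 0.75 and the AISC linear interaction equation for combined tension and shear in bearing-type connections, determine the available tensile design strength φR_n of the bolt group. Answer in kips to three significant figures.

A_b = π·1²/4 = 0.7854 in²; f_rv = 125 / (7 × 0.7854) = 22.74 ksi.
F'_nt = 1.3 F_nt − (F_nt / φF_nv) f_rv = 1.3·113 − (113/(0.75·68))·22.74 = 96.52 ksi, capped at F_nt → F'_nt = 96.52 ksi.
R_n = F'_nt · A_b · n = 96.52 × 0.7854 × 7 = 530.7 kips.
Design strength φR_n = 0.75 × 530.7 = 398 kips.

398 kips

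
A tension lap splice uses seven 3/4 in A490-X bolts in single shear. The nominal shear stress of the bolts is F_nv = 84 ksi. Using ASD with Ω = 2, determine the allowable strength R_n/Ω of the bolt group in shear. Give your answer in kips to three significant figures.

130 kips

A_b = π × 0.75² / 4 = 0.4418 in².
R_n = F_nv · A_b · n · n_s = 84 × 0.4418 × 7 × 1 = 259.8 kips.
Allowable strength R_n/Ω = 259.8 / 2 = 130 kips.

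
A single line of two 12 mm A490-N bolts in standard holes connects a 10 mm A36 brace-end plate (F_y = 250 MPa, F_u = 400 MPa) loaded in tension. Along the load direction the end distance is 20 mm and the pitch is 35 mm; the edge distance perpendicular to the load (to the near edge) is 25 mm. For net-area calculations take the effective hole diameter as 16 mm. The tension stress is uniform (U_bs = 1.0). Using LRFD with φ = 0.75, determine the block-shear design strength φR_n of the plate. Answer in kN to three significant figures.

107 kN

Shear plane L_v = 20 + 1·35 = 55 mm; A_gv = 55 × 10 = 550 mm².
A_nv = (55 − 1.5·16) × 10 = 310 mm².
A_nt = (25 − 0.5·16) × 10 = 170 mm².
0.6 F_u A_nv = 74.4 kN; 0.6 F_y A_gv = 82.5 kN → shear rupture governs the shear term.
R_n = 74.4 + 1.0 × 400 × 170 / 1000 = 142.4 kN.
Design strength φR_n = 0.75 × 142.4 = 107 kN.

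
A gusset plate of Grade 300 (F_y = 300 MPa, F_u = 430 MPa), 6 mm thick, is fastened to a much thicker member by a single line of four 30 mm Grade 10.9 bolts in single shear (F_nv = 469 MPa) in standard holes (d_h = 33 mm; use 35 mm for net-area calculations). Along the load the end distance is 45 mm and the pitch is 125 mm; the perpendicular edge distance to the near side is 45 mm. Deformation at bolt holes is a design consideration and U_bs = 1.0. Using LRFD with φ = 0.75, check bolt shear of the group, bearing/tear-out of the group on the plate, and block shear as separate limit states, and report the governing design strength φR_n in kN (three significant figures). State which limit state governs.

Bolt shear: A_b = π·30²/4 = 706.9 mm²; R_n = 469 × 706.9 × 4 × 1 / 1000 = 1326 kN → 0.75 × 1326 = 995 kN.
Bearing: edge l_c = 28.5, r_n = 88.24 kN; interior l_c = 92, r_n = 185.8 kN; R_n = 88.24 + 3·185.8 = 645.5 kN → 484 kN.
Block shear: A_gv = 2520, A_nv = 1785, A_nt = 165 mm²; R_n = min(0.6F_uA_nv, 0.6F_yA_gv) + U_bs·F_u·A_nt = 524.5 kN → 393 kN.
Block shear governs: 393 kN.

393 kN (block shear governs)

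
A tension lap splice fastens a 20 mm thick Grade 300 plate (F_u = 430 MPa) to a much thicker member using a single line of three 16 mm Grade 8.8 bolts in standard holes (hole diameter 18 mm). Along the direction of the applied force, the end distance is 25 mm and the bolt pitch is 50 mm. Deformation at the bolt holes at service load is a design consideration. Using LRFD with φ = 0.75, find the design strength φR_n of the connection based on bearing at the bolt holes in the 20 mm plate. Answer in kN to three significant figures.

619 kN

Per bolt r_n = 1.2 l_c t F_u ≤ 2.4 d t F_u; upper limit = 2.4 × 16 × 20 × 430 / 1000 = 330.2 kN.
Edge bolt: l_c = 25 − 18/2 = 16 mm → 1.2 × 16 × 20 × 430 / 1000 = 165.1 → r_n = 165.1 kN.
Interior bolts: l_c = 50 − 18 = 32 mm → 1.2 × 32 × 20 × 430 / 1000 = 330.2 → r_n = 330.2 kN.
R_n = 1 × 165.1 + 2 × 330.2 = 825.6 kN.
Design strength φR_n = 0.75 × 825.6 = 619 kN.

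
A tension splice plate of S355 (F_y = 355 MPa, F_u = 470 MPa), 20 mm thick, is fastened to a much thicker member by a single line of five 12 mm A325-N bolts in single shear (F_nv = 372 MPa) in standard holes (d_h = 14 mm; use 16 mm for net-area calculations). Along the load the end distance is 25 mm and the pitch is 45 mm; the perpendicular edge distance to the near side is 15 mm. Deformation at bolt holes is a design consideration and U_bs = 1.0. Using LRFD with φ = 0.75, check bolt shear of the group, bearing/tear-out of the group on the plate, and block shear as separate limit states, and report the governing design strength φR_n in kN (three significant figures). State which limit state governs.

Bolt shear: A_b = π·12²/4 = 113.1 mm²; R_n = 372 × 113.1 × 5 × 1 / 1000 = 210.4 kN → 0.75 × 210.4 = 158 kN.
Bearing: edge l_c = 18, r_n = 203 kN; interior l_c = 31, r_n = 270.7 kN; R_n = 203 + 4·270.7 = 1286 kN → 964 kN.
Block shear: A_gv = 4100, A_nv = 2660, A_nt = 140 mm²; R_n = min(0.6F_uA_nv, 0.6F_yA_gv) + U_bs·F_u·A_nt = 815.9 kN → 612 kN.
Bolt shear governs: 158 kN.

158 kN (bolt shear governs)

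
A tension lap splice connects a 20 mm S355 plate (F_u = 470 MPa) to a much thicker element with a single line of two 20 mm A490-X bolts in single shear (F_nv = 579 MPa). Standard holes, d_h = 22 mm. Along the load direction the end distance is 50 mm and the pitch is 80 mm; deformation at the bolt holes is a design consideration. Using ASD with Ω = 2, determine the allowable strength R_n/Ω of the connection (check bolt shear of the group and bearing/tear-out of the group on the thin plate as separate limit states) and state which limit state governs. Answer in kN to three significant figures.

182 kN (bolt shear governs)

Bolt shear: A_b = π·20²/4 = 314.2 mm²; R_n = 579 × 314.2 × 2 × 1 / 1000 = 363.8 kN → 363.8 / 2 = 182 kN.
Bearing (1.2 l_c t F_u ≤ 2.4 d t F_u): upper limit = 2.4·20·20·470 / 1000 = 451.2 kN.
  Edge l_c = 50 − 22/2 = 39 → r_n = 439.9 kN; interior l_c = 80 − 22 = 58 → r_n = 451.2 kN.
  R_n,bearing = 1·439.9 + 1·451.2 = 891.1 kN → 891.1 / 2 = 446 kN.
Bolt shear governs: 182 kN.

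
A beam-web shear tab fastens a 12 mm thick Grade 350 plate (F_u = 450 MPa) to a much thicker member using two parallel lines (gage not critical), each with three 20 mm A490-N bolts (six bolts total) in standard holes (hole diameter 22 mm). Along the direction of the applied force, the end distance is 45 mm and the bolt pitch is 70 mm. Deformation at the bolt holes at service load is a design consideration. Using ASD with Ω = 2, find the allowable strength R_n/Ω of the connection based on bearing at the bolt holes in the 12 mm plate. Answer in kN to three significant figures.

739 kN

Per bolt r_n = 1.2 l_c t F_u ≤ 2.4 d t F_u; upper limit = 2.4 × 20 × 12 × 450 / 1000 = 259.2 kN.
Edge bolt: l_c = 45 − 22/2 = 34 mm → 1.2 × 34 × 12 × 450 / 1000 = 220.3 → r_n = 220.3 kN.
Interior bolts: l_c = 70 − 22 = 48 mm → 1.2 × 48 × 12 × 450 / 1000 = 311 → r_n = 259.2 kN.
R_n = 2 × 220.3 + 4 × 259.2 = 1477 kN.
Allowable strength R_n/Ω = 1477 / 2 = 739 kN.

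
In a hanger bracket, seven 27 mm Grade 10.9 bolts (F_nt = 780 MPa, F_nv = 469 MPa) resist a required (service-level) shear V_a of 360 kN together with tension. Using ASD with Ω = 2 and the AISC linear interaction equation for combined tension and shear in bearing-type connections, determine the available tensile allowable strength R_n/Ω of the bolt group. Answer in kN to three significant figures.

A_b = π·27²/4 = 572.6 mm²; f_rv = 360 × 1000 / (7 × 572.6) = 89.82 MPa.
F'_nt = 1.3 F_nt − (Ω F_nt / F_nv) f_rv = 1.3·780 − (2·780/469)·89.82 = 715.2 MPa, capped at F_nt → F'_nt = 715.2 MPa.
R_n = F'_nt · A_b · n = 715.2 × 572.6 × 7 / 1000 = 2867 kN.
Allowable strength R_n/Ω = 2867 / 2 = 1430 kN.

1430 kN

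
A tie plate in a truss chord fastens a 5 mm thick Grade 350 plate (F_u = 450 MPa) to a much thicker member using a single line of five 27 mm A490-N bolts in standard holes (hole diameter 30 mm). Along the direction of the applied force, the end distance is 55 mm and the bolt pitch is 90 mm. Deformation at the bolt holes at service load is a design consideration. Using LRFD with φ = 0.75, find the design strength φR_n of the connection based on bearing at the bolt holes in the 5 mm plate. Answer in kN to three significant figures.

518 kN

Per bolt r_n = 1.2 l_c t F_u ≤ 2.4 d t F_u; upper limit = 2.4 × 27 × 5 × 450 / 1000 = 145.8 kN.
Edge bolt: l_c = 55 − 30/2 = 40 mm → 1.2 × 40 × 5 × 450 / 1000 = 108 → r_n = 108 kN.
Interior bolts: l_c = 90 − 30 = 60 mm → 1.2 × 60 × 5 × 450 / 1000 = 162 → r_n = 145.8 kN.
R_n = 1 × 108 + 4 × 145.8 = 691.2 kN.
Design strength φR_n = 0.75 × 691.2 = 518 kN.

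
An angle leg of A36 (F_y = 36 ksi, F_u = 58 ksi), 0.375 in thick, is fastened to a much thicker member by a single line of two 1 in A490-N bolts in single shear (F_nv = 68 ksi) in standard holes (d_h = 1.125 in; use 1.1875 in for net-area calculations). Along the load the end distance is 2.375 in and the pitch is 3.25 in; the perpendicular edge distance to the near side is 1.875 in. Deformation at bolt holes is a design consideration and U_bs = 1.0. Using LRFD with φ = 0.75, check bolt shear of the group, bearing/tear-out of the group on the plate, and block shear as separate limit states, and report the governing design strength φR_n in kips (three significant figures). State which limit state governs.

Bolt shear: A_b = π·1²/4 = 0.7854 in²; R_n = 68 × 0.7854 × 2 × 1 = 106.8 kips → 0.75 × 106.8 = 80.1 kips.
Bearing: edge l_c = 1.812, r_n = 47.31 kips; interior l_c = 2.125, r_n = 52.2 kips; R_n = 47.31 + 1·52.2 = 99.51 kips → 74.6 kips.
Block shear: A_gv = 2.109, A_nv = 1.441, A_nt = 0.4805 in²; R_n = min(0.6F_uA_nv, 0.6F_yA_gv) + U_bs·F_u·A_nt = 73.43 kips → 55.1 kips.
Block shear governs: 55.1 kips.

55.1 kips (block shear governs)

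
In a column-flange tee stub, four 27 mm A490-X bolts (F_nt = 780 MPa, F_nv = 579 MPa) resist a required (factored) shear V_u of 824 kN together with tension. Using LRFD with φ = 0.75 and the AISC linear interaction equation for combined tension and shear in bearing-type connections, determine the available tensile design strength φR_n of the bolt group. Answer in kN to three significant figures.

632 kN

A_b = π·27²/4 = 572.6 mm²; f_rv = 824 × 1000 / (4 × 572.6) = 359.8 MPa.
F'_nt = 1.3 F_nt − (F_nt / φF_nv) f_rv = 1.3·780 − (780/(0.75·579))·359.8 = 367.7 MPa, capped at F_nt → F'_nt = 367.7 MPa.
R_n = F'_nt · A_b · n = 367.7 × 572.6 × 4 / 1000 = 842.2 kN.
Design strength φR_n = 0.75 × 842.2 = 632 kN.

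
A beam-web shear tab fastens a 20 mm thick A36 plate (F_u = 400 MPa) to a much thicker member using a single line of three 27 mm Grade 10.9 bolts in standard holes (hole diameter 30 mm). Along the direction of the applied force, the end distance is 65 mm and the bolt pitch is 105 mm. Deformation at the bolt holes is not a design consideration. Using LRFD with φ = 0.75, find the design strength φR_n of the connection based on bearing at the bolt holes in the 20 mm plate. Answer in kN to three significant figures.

1420 kN

Per bolt r_n = 1.5 l_c t F_u ≤ 3.0 d t F_u; upper limit = 3.0 × 27 × 20 × 400 / 1000 = 648 kN.
Edge bolt: l_c = 65 − 30/2 = 50 mm → 1.5 × 50 × 20 × 400 / 1000 = 600 → r_n = 600 kN.
Interior bolts: l_c = 105 − 30 = 75 mm → 1.5 × 75 × 20 × 400 / 1000 = 900 → r_n = 648 kN.
R_n = 1 × 600 + 2 × 648 = 1896 kN.
Design strength φR_n = 0.75 × 1896 = 1420 kN.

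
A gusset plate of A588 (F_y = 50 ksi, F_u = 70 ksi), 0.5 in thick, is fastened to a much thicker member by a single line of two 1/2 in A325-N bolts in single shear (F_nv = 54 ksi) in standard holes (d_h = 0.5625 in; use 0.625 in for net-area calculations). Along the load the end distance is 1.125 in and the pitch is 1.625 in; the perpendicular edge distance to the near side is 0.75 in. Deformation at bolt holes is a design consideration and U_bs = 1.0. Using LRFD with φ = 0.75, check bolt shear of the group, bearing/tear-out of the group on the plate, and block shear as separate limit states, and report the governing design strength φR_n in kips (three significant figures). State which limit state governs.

15.9 kips (bolt shear governs)

Bolt shear: A_b = π·0.5²/4 = 0.1963 in²; R_n = 54 × 0.1963 × 2 × 1 = 21.21 kips → 0.75 × 21.21 = 15.9 kips.
Bearing: edge l_c = 0.8438, r_n = 35.44 kips; interior l_c = 1.062, r_n = 42 kips; R_n = 35.44 + 1·42 = 77.44 kips → 58.1 kips.
Block shear: A_gv = 1.375, A_nv = 0.9062, A_nt = 0.2188 in²; R_n = min(0.6F_uA_nv, 0.6F_yA_gv) + U_bs·F_u·A_nt = 53.38 kips → 40 kips.
Bolt shear governs: 15.9 kips.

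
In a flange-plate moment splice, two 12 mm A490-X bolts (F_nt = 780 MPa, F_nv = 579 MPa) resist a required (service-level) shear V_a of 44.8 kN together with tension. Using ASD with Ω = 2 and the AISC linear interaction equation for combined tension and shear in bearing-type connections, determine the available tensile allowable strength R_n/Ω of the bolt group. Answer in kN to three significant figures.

A_b = π·12²/4 = 113.1 mm²; f_rv = 44.8 × 1000 / (2 × 113.1) = 198.1 MPa.
F'_nt = 1.3 F_nt − (Ω F_nt / F_nv) f_rv = 1.3·780 − (2·780/579)·198.1 = 480.4 MPa, capped at F_nt → F'_nt = 480.4 MPa.
R_n = F'_nt · A_b · n = 480.4 × 113.1 × 2 / 1000 = 108.7 kN.
Allowable strength R_n/Ω = 108.7 / 2 = 54.3 kN.

54.3 kN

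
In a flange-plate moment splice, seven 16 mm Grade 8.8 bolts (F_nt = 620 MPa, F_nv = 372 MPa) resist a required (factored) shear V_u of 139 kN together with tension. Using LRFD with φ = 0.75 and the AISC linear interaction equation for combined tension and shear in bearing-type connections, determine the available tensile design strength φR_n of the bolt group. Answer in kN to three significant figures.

619 kN

A_b = π·16²/4 = 201.1 mm²; f_rv = 139 × 1000 / (7 × 201.1) = 98.76 MPa.
F'_nt = 1.3 F_nt − (F_nt / φF_nv) f_rv = 1.3·620 − (620/(0.75·372))·98.76 = 586.5 MPa, capped at F_nt → F'_nt = 586.5 MPa.
R_n = F'_nt · A_b · n = 586.5 × 201.1 × 7 / 1000 = 825.5 kN.
Design strength φR_n = 0.75 × 825.5 = 619 kN.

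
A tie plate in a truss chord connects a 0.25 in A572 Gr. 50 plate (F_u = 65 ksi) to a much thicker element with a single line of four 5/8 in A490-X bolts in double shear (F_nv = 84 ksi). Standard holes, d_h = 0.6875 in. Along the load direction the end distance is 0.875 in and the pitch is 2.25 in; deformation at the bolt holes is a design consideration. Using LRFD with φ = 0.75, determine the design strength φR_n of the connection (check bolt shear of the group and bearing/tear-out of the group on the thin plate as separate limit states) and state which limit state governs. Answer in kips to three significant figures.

Bolt shear: A_b = π·0.625²/4 = 0.3068 in²; R_n = 84 × 0.3068 × 4 × 2 = 206.2 kips → 0.75 × 206.2 = 155 kips.
Bearing (1.2 l_c t F_u ≤ 2.4 d t F_u): upper limit = 2.4·0.625·0.25·65 = 24.38 kips.
  Edge l_c = 0.875 − 0.6875/2 = 0.5312 → r_n = 10.36 kips; interior l_c = 2.25 − 0.6875 = 1.562 → r_n = 24.38 kips.
  R_n,bearing = 1·10.36 + 3·24.38 = 83.48 kips → 0.75 × 83.48 = 62.6 kips.
Bearing governs: 62.6 kips.

62.6 kips (bearing governs)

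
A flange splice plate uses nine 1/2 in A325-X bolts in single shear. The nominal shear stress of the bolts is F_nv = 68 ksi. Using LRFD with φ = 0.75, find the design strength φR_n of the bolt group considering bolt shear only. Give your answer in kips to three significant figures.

A_b = π × 0.5² / 4 = 0.1963 in².
R_n = F_nv · A_b · n · n_s = 68 × 0.1963 × 9 × 1 = 120.2 kips.
Design strength φR_n = 0.75 × 120.2 = 90.1 kips.

90.1 kips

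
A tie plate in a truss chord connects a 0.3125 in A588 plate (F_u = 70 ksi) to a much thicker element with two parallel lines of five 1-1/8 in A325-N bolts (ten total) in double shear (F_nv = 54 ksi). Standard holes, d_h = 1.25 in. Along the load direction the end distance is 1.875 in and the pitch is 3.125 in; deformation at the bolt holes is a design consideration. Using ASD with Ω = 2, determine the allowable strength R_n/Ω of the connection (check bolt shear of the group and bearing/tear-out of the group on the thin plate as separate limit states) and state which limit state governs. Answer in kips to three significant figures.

Bolt shear: A_b = π·1.125²/4 = 0.994 in²; R_n = 54 × 0.994 × 10 × 2 = 1074 kips → 1074 / 2 = 537 kips.
Bearing (1.2 l_c t F_u ≤ 2.4 d t F_u): upper limit = 2.4·1.125·0.3125·70 = 59.06 kips.
  Edge l_c = 1.875 − 1.25/2 = 1.25 → r_n = 32.81 kips; interior l_c = 3.125 − 1.25 = 1.875 → r_n = 49.22 kips.
  R_n,bearing = 2·32.81 + 8·49.22 = 459.4 kips → 459.4 / 2 = 230 kips.
Bearing governs: 230 kips.

230 kips (bearing governs)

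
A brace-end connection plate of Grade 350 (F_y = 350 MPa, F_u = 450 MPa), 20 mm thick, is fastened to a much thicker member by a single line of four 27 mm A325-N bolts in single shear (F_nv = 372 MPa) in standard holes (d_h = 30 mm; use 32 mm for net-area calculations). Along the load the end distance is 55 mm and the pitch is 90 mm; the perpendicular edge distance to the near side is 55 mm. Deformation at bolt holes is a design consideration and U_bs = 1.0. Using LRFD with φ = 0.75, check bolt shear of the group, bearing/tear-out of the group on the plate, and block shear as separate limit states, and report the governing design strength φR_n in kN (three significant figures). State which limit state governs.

Bolt shear: A_b = π·27²/4 = 572.6 mm²; R_n = 372 × 572.6 × 4 × 1 / 1000 = 852 kN → 0.75 × 852 = 639 kN.
Bearing: edge l_c = 40, r_n = 432 kN; interior l_c = 60, r_n = 583.2 kN; R_n = 432 + 3·583.2 = 2182 kN → 1640 kN.
Block shear: A_gv = 6500, A_nv = 4260, A_nt = 780 mm²; R_n = min(0.6F_uA_nv, 0.6F_yA_gv) + U_bs·F_u·A_nt = 1501 kN → 1130 kN.
Bolt shear governs: 639 kN.

639 kN (bolt shear governs)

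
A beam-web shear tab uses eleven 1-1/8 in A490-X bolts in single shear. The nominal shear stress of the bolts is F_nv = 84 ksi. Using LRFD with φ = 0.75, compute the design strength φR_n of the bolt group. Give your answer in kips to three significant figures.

689 kips

A_b = π × 1.125² / 4 = 0.994 in².
R_n = F_nv · A_b · n · n_s = 84 × 0.994 × 11 × 1 = 918.5 kips.
Design strength φR_n = 0.75 × 918.5 = 689 kips.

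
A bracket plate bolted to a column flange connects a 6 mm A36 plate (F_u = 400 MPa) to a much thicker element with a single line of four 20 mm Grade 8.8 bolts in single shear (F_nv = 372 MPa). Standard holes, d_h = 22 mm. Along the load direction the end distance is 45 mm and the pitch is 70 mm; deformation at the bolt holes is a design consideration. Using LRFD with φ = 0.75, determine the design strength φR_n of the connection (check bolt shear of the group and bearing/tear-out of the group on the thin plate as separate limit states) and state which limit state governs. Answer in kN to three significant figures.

333 kN (bearing governs)

Bolt shear: A_b = π·20²/4 = 314.2 mm²; R_n = 372 × 314.2 × 4 × 1 / 1000 = 467.5 kN → 0.75 × 467.5 = 351 kN.
Bearing (1.2 l_c t F_u ≤ 2.4 d t F_u): upper limit = 2.4·20·6·400 / 1000 = 115.2 kN.
  Edge l_c = 45 − 22/2 = 34 → r_n = 97.92 kN; interior l_c = 70 − 22 = 48 → r_n = 115.2 kN.
  R_n,bearing = 1·97.92 + 3·115.2 = 443.5 kN → 0.75 × 443.5 = 333 kN.
Bearing governs: 333 kN.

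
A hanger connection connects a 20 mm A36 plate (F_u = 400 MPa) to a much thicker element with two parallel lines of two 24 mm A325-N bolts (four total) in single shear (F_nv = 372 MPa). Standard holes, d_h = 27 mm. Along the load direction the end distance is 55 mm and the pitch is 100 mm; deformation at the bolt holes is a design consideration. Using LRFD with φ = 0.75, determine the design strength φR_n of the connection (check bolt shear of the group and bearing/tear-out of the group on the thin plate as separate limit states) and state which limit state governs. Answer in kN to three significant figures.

Bolt shear: A_b = π·24²/4 = 452.4 mm²; R_n = 372 × 452.4 × 4 × 1 / 1000 = 673.2 kN → 0.75 × 673.2 = 505 kN.
Bearing (1.2 l_c t F_u ≤ 2.4 d t F_u): upper limit = 2.4·24·20·400 / 1000 = 460.8 kN.
  Edge l_c = 55 − 27/2 = 41.5 → r_n = 398.4 kN; interior l_c = 100 − 27 = 73 → r_n = 460.8 kN.
  R_n,bearing = 2·398.4 + 2·460.8 = 1718 kN → 0.75 × 1718 = 1290 kN.
Bolt shear governs: 505 kN.

505 kN (bolt shear governs)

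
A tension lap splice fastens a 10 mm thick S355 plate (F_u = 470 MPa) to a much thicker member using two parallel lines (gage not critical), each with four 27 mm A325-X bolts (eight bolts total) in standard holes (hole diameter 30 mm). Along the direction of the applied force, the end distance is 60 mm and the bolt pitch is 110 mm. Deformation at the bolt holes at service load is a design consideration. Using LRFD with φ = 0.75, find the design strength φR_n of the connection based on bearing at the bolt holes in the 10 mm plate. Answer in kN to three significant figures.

Per bolt r_n = 1.2 l_c t F_u ≤ 2.4 d t F_u; upper limit = 2.4 × 27 × 10 × 470 / 1000 = 304.6 kN.
Edge bolt: l_c = 60 − 30/2 = 45 mm → 1.2 × 45 × 10 × 470 / 1000 = 253.8 → r_n = 253.8 kN.
Interior bolts: l_c = 110 − 30 = 80 mm → 1.2 × 80 × 10 × 470 / 1000 = 451.2 → r_n = 304.6 kN.
R_n = 2 × 253.8 + 6 × 304.6 = 2335 kN.
Design strength φR_n = 0.75 × 2335 = 1750 kN.

1750 kN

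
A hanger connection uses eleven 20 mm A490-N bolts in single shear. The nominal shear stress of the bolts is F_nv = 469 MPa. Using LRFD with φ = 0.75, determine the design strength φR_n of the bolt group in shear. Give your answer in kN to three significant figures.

1220 kN

A_b = π × 20² / 4 = 314.2 mm².
R_n = F_nv · A_b · n · n_s = 469 × 314.2 × 11 × 1 / 1000 = 1621 kN.
Design strength φR_n = 0.75 × 1621 = 1220 kN.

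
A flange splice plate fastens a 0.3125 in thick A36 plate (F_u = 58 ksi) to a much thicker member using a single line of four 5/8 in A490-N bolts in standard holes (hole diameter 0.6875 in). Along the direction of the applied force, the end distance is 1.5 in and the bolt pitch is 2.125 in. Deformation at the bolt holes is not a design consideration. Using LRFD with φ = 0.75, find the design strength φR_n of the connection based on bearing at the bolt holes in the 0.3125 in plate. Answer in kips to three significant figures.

Per bolt r_n = 1.5 l_c t F_u ≤ 3.0 d t F_u; upper limit = 3.0 × 0.625 × 0.3125 × 58 = 33.98 kips.
Edge bolt: l_c = 1.5 − 0.6875/2 = 1.156 in → 1.5 × 1.156 × 0.3125 × 58 = 31.44 → r_n = 31.44 kips.
Interior bolts: l_c = 2.125 − 0.6875 = 1.438 in → 1.5 × 1.438 × 0.3125 × 58 = 39.08 → r_n = 33.98 kips.
R_n = 1 × 31.44 + 3 × 33.98 = 133.4 kips.
Design strength φR_n = 0.75 × 133.4 = 100 kips.

100 kips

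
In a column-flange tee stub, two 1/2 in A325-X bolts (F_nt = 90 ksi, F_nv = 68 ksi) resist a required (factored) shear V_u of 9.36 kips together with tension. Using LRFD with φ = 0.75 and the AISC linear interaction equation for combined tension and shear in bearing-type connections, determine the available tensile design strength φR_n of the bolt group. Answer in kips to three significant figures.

22.1 kips

A_b = π·0.5²/4 = 0.1963 in²; f_rv = 9.36 / (2 × 0.1963) = 23.84 ksi.
F'_nt = 1.3 F_nt − (F_nt / φF_nv) f_rv = 1.3·90 − (90/(0.75·68))·23.84 = 74.94 ksi, capped at F_nt → F'_nt = 74.94 ksi.
R_n = F'_nt · A_b · n = 74.94 × 0.1963 × 2 = 29.43 kips.
Design strength φR_n = 0.75 × 29.43 = 22.1 kips.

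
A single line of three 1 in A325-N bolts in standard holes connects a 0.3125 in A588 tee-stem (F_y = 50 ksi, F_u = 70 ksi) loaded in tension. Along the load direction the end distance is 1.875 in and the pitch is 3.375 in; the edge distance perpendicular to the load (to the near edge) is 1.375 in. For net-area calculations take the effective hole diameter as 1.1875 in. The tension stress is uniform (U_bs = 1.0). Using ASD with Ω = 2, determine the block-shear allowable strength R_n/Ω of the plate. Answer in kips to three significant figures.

Shear plane L_v = 1.875 + 2·3.375 = 8.625 in; A_gv = 8.625 × 0.3125 = 2.695 in².
A_nv = (8.625 − 2.5·1.1875) × 0.3125 = 1.768 in².
A_nt = (1.375 − 0.5·1.1875) × 0.3125 = 0.2441 in².
0.6 F_u A_nv = 74.24 kips; 0.6 F_y A_gv = 80.86 kips → shear rupture governs the shear term.
R_n = 74.24 + 1.0 × 70 × 0.2441 = 91.33 kips.
Allowable strength R_n/Ω = 91.33 / 2 = 45.7 kips.

45.7 kips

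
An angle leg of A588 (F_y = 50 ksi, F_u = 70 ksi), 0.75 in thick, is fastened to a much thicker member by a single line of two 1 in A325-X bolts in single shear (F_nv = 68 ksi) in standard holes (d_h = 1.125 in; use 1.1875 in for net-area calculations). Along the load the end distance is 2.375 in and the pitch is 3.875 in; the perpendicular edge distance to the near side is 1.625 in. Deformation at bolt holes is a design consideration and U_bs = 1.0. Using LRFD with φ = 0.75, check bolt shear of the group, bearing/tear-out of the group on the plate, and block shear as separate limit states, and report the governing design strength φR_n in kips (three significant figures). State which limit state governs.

80.1 kips (bolt shear governs)

Bolt shear: A_b = π·1²/4 = 0.7854 in²; R_n = 68 × 0.7854 × 2 × 1 = 106.8 kips → 0.75 × 106.8 = 80.1 kips.
Bearing: edge l_c = 1.812, r_n = 114.2 kips; interior l_c = 2.75, r_n = 126 kips; R_n = 114.2 + 1·126 = 240.2 kips → 180 kips.
Block shear: A_gv = 4.688, A_nv = 3.352, A_nt = 0.7734 in²; R_n = min(0.6F_uA_nv, 0.6F_yA_gv) + U_bs·F_u·A_nt = 194.8 kips → 146 kips.
Bolt shear governs: 80.1 kips.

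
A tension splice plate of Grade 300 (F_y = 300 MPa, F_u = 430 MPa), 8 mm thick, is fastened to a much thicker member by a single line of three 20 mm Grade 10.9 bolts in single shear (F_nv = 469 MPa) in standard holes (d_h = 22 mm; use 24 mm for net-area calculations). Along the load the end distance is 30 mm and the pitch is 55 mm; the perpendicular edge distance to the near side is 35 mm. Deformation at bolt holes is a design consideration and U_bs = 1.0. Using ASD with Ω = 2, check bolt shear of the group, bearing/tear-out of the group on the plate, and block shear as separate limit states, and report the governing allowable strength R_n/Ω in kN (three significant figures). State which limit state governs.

122 kN (block shear governs)

Bolt shear: A_b = π·20²/4 = 314.2 mm²; R_n = 469 × 314.2 × 3 × 1 / 1000 = 442 kN → 442 / 2 = 221 kN.
Bearing: edge l_c = 19, r_n = 78.43 kN; interior l_c = 33, r_n = 136.2 kN; R_n = 78.43 + 2·136.2 = 350.9 kN → 175 kN.
Block shear: A_gv = 1120, A_nv = 640, A_nt = 184 mm²; R_n = min(0.6F_uA_nv, 0.6F_yA_gv) + U_bs·F_u·A_nt = 244.2 kN → 122 kN.
Block shear governs: 122 kN.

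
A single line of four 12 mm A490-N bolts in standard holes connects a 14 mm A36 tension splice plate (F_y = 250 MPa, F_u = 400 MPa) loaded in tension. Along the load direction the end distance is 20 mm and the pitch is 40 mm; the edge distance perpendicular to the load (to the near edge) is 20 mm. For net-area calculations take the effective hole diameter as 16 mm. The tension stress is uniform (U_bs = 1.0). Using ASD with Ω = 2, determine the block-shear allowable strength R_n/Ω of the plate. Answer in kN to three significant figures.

Shear plane L_v = 20 + 3·40 = 140 mm; A_gv = 140 × 14 = 1960 mm².
A_nv = (140 − 3.5·16) × 14 = 1176 mm².
A_nt = (20 − 0.5·16) × 14 = 168 mm².
0.6 F_u A_nv = 282.2 kN; 0.6 F_y A_gv = 294 kN → shear rupture governs the shear term.
R_n = 282.2 + 1.0 × 400 × 168 / 1000 = 349.4 kN.
Allowable strength R_n/Ω = 349.4 / 2 = 175 kN.

175 kN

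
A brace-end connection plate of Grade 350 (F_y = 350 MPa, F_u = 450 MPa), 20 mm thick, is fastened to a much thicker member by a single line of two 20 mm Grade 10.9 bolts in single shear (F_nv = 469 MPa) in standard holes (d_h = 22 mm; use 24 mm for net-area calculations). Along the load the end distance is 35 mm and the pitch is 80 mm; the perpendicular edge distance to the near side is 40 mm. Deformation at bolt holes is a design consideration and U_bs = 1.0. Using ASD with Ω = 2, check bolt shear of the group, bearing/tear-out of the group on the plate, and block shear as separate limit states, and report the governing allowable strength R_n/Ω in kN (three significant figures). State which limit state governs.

147 kN (bolt shear governs)

Bolt shear: A_b = π·20²/4 = 314.2 mm²; R_n = 469 × 314.2 × 2 × 1 / 1000 = 294.7 kN → 294.7 / 2 = 147 kN.
Bearing: edge l_c = 24, r_n = 259.2 kN; interior l_c = 58, r_n = 432 kN; R_n = 259.2 + 1·432 = 691.2 kN → 346 kN.
Block shear: A_gv = 2300, A_nv = 1580, A_nt = 560 mm²; R_n = min(0.6F_uA_nv, 0.6F_yA_gv) + U_bs·F_u·A_nt = 678.6 kN → 339 kN.
Bolt shear governs: 147 kN.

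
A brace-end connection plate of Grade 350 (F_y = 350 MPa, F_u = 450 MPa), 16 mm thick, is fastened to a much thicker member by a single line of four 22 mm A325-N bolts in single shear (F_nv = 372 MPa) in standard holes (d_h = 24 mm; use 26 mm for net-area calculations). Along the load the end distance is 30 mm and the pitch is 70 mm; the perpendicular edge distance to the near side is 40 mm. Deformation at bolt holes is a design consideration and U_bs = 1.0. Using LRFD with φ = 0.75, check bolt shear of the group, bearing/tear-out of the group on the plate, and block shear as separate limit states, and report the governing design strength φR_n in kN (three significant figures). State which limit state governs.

424 kN (bolt shear governs)

Bolt shear: A_b = π·22²/4 = 380.1 mm²; R_n = 372 × 380.1 × 4 × 1 / 1000 = 565.6 kN → 0.75 × 565.6 = 424 kN.
Bearing: edge l_c = 18, r_n = 155.5 kN; interior l_c = 46, r_n = 380.2 kN; R_n = 155.5 + 3·380.2 = 1296 kN → 972 kN.
Block shear: A_gv = 3840, A_nv = 2384, A_nt = 432 mm²; R_n = min(0.6F_uA_nv, 0.6F_yA_gv) + U_bs·F_u·A_nt = 838.1 kN → 629 kN.
Bolt shear governs: 424 kN.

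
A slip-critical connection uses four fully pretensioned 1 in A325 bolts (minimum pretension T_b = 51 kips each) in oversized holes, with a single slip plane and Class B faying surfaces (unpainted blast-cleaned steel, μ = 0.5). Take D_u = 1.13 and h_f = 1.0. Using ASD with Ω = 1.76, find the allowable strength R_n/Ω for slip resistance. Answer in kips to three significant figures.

65.5 kips

R_n = μ · D_u · h_f · T_b · n_s · n_b = 0.5 × 1.13 × 1.0 × 51 × 1 × 4 = 115.3 kips.
Allowable strength R_n/Ω = 115.3 / 1.76 = 65.5 kips.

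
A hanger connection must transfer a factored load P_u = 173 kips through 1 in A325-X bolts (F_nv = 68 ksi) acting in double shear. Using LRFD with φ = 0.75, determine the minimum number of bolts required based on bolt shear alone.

3 bolts

A_b = π·1²/4 = 0.7854 in².
Per-bolt design strength φR_n = 0.75 × 68 × 0.7854 × 2 = 80.11 kips.
n ≥ 173 / 80.11 = 2.16 → use 3 bolts.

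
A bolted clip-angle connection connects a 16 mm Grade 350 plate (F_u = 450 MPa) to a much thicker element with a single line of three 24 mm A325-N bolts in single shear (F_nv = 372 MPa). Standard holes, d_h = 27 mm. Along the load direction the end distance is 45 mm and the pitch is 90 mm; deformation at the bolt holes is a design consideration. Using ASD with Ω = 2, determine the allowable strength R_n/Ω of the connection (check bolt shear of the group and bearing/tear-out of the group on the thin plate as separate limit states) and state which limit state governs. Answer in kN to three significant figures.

252 kN (bolt shear governs)

Bolt shear: A_b = π·24²/4 = 452.4 mm²; R_n = 372 × 452.4 × 3 × 1 / 1000 = 504.9 kN → 504.9 / 2 = 252 kN.
Bearing (1.2 l_c t F_u ≤ 2.4 d t F_u): upper limit = 2.4·24·16·450 / 1000 = 414.7 kN.
  Edge l_c = 45 − 27/2 = 31.5 → r_n = 272.2 kN; interior l_c = 90 − 27 = 63 → r_n = 414.7 kN.
  R_n,bearing = 1·272.2 + 2·414.7 = 1102 kN → 1102 / 2 = 551 kN.
Bolt shear governs: 252 kN.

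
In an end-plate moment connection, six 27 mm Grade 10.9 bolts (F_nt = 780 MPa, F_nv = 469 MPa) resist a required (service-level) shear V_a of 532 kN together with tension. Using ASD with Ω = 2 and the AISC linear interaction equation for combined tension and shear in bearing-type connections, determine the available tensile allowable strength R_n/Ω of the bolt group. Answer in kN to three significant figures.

A_b = π·27²/4 = 572.6 mm²; f_rv = 532 × 1000 / (6 × 572.6) = 154.9 MPa.
F'_nt = 1.3 F_nt − (Ω F_nt / F_nv) f_rv = 1.3·780 − (2·780/469)·154.9 = 498.9 MPa, capped at F_nt → F'_nt = 498.9 MPa.
R_n = F'_nt · A_b · n = 498.9 × 572.6 × 6 / 1000 = 1714 kN.
Allowable strength R_n/Ω = 1714 / 2 = 857 kN.

857 kN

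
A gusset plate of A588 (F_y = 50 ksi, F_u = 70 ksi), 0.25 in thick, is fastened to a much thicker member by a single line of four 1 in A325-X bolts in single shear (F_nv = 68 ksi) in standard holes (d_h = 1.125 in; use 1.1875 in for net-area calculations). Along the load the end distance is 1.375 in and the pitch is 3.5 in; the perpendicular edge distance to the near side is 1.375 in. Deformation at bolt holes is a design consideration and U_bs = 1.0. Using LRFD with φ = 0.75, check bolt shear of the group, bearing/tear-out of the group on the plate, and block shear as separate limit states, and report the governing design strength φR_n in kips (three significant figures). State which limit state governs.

Bolt shear: A_b = π·1²/4 = 0.7854 in²; R_n = 68 × 0.7854 × 4 × 1 = 213.6 kips → 0.75 × 213.6 = 160 kips.
Bearing: edge l_c = 0.8125, r_n = 17.06 kips; interior l_c = 2.375, r_n = 42 kips; R_n = 17.06 + 3·42 = 143.1 kips → 107 kips.
Block shear: A_gv = 2.969, A_nv = 1.93, A_nt = 0.1953 in²; R_n = min(0.6F_uA_nv, 0.6F_yA_gv) + U_bs·F_u·A_nt = 94.72 kips → 71 kips.
Block shear governs: 71 kips.

71 kips (block shear governs)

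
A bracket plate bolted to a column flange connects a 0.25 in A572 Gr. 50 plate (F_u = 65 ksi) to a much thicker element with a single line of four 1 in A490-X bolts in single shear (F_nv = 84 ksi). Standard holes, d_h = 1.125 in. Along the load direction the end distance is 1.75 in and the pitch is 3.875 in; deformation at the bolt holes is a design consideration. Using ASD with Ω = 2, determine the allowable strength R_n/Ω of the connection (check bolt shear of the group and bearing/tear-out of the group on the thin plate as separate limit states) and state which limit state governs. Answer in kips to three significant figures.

Bolt shear: A_b = π·1²/4 = 0.7854 in²; R_n = 84 × 0.7854 × 4 × 1 = 263.9 kips → 263.9 / 2 = 132 kips.
Bearing (1.2 l_c t F_u ≤ 2.4 d t F_u): upper limit = 2.4·1·0.25·65 = 39 kips.
  Edge l_c = 1.75 − 1.125/2 = 1.188 → r_n = 23.16 kips; interior l_c = 3.875 − 1.125 = 2.75 → r_n = 39 kips.
  R_n,bearing = 1·23.16 + 3·39 = 140.2 kips → 140.2 / 2 = 70.1 kips.
Bearing governs: 70.1 kips.

70.1 kips (bearing governs)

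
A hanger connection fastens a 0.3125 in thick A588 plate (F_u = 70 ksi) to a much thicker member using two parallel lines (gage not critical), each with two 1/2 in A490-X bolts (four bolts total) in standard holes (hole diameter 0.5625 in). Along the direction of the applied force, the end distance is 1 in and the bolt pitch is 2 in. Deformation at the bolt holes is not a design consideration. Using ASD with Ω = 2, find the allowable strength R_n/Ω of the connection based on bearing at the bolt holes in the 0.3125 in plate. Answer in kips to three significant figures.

56.4 kips

Per bolt r_n = 1.5 l_c t F_u ≤ 3.0 d t F_u; upper limit = 3.0 × 0.5 × 0.3125 × 70 = 32.81 kips.
Edge bolt: l_c = 1 − 0.5625/2 = 0.7188 in → 1.5 × 0.7188 × 0.3125 × 70 = 23.58 → r_n = 23.58 kips.
Interior bolts: l_c = 2 − 0.5625 = 1.438 in → 1.5 × 1.438 × 0.3125 × 70 = 47.17 → r_n = 32.81 kips.
R_n = 2 × 23.58 + 2 × 32.81 = 112.8 kips.
Allowable strength R_n/Ω = 112.8 / 2 = 56.4 kips.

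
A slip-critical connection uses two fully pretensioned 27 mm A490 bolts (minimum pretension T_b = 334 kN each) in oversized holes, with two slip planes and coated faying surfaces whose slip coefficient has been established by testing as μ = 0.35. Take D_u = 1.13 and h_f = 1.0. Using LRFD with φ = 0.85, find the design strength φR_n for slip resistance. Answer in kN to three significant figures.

R_n = μ · D_u · h_f · T_b · n_s · n_b = 0.35 × 1.13 × 1.0 × 334 × 2 × 2 = 528.4 kN.
Design strength φR_n = 0.85 × 528.4 = 449 kN.

449 kN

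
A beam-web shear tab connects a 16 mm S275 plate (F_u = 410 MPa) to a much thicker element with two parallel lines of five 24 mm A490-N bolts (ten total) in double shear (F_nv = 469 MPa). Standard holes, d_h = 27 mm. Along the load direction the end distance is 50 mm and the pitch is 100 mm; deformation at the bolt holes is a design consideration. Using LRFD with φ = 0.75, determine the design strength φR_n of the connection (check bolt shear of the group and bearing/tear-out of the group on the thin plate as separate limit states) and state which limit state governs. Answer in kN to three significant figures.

2700 kN (bearing governs)

Bolt shear: A_b = π·24²/4 = 452.4 mm²; R_n = 469 × 452.4 × 10 × 2 / 1000 = 4243 kN → 0.75 × 4243 = 3180 kN.
Bearing (1.2 l_c t F_u ≤ 2.4 d t F_u): upper limit = 2.4·24·16·410 / 1000 = 377.9 kN.
  Edge l_c = 50 − 27/2 = 36.5 → r_n = 287.3 kN; interior l_c = 100 − 27 = 73 → r_n = 377.9 kN.
  R_n,bearing = 2·287.3 + 8·377.9 = 3598 kN → 0.75 × 3598 = 2700 kN.
Bearing governs: 2700 kN.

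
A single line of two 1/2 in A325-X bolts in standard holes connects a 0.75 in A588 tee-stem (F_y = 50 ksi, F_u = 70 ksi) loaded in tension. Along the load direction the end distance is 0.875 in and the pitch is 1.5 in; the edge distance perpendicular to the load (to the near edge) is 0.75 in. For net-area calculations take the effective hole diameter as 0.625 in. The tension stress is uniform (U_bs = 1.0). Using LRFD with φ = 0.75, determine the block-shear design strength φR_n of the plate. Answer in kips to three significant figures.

Shear plane L_v = 0.875 + 1·1.5 = 2.375 in; A_gv = 2.375 × 0.75 = 1.781 in².
A_nv = (2.375 − 1.5·0.625) × 0.75 = 1.078 in².
A_nt = (0.75 − 0.5·0.625) × 0.75 = 0.3281 in².
0.6 F_u A_nv = 45.28 kips; 0.6 F_y A_gv = 53.44 kips → shear rupture governs the shear term.
R_n = 45.28 + 1.0 × 70 × 0.3281 = 68.25 kips.
Design strength φR_n = 0.75 × 68.25 = 51.2 kips.

51.2 kips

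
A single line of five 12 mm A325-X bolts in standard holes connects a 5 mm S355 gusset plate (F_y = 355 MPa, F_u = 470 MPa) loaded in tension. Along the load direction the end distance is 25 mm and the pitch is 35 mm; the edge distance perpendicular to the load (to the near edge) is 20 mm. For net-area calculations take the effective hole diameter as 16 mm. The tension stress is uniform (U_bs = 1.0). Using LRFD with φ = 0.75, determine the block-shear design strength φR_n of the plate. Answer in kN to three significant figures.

119 kN

Shear plane L_v = 25 + 4·35 = 165 mm; A_gv = 165 × 5 = 825 mm².
A_nv = (165 − 4.5·16) × 5 = 465 mm².
A_nt = (20 − 0.5·16) × 5 = 60 mm².
0.6 F_u A_nv = 131.1 kN; 0.6 F_y A_gv = 175.7 kN → shear rupture governs the shear term.
R_n = 131.1 + 1.0 × 470 × 60 / 1000 = 159.3 kN.
Design strength φR_n = 0.75 × 159.3 = 119 kN.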